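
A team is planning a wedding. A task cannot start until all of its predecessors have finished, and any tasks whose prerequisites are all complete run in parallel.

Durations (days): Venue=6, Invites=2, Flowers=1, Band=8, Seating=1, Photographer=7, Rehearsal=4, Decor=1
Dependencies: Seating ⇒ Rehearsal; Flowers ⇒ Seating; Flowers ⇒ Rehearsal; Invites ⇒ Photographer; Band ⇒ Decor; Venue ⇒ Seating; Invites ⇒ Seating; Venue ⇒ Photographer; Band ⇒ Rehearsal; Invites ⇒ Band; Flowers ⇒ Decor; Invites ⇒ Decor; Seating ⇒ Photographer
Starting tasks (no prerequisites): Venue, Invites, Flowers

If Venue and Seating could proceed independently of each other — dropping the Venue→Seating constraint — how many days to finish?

14

Before: longest chain Venue→Seating→Photographer = 6+1+7 = 14, finish 14.
Without Venue→Seating, Seating's earliest start moves from 6 to 2.
The longest chain is now Invites→Band→Rehearsal = 2+8+4 = 14, so the job takes 14 days.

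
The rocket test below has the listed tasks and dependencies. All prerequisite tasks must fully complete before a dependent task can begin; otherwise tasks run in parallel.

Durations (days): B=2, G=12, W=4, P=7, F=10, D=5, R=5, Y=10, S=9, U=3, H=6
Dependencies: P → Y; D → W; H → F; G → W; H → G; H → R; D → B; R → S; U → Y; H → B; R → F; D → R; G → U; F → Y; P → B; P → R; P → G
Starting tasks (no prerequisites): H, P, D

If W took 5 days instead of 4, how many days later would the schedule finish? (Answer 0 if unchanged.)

0

Baseline: P→G→U→Y = 7+12+3+10 = 32 → 32 days.
W has 9 days of float (longest path through it is 23).
The critical path is still P→G→U→Y; finish is now 32 days.
Change in finish: 32 − 32 = +0 days.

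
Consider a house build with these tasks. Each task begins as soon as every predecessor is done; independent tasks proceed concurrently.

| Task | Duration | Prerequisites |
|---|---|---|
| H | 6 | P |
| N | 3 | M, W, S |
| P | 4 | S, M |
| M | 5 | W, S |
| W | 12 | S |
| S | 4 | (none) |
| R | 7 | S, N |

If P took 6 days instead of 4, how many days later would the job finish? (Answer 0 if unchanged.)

2

Baseline: S→W→M→P→H = 4+12+5+4+6 = 31 → 31 days.
P lies on that path, so at 6 days the path becomes 33 days.
That remains the longest chain; total 33 days.
Change in finish: 33 − 31 = +2 days.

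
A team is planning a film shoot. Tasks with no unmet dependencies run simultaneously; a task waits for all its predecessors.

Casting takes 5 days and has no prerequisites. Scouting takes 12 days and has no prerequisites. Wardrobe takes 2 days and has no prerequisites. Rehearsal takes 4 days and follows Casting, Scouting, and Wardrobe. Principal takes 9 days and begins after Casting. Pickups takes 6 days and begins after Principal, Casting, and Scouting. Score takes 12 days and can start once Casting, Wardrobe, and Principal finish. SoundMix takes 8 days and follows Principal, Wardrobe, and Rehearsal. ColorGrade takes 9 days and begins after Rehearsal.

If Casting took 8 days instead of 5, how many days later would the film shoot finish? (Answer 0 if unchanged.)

3

Actual critical path: Casting→Principal→Score = 5+9+12 = 26 ⇒ 26 days.
Casting lies on that path, so at 8 days the path becomes 29 days.
No other chain overtakes it, so the finish is 29 days.
Change in finish: 29 − 26 = +3 days.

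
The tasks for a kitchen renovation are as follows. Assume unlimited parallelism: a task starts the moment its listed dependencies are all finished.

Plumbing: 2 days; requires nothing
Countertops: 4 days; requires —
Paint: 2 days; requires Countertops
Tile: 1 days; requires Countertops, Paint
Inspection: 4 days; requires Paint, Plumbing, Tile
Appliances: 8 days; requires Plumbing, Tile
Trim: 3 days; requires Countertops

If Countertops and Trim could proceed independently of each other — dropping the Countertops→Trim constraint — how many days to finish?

Original critical path: Countertops→Paint→Tile→Appliances = 4+2+1+8 = 15 ⇒ 15 days.
Without Countertops→Trim, Trim's earliest start moves from 4 to 0.
The longest chain is now Countertops→Paint→Tile→Appliances = 4+2+1+8 = 15, so the job takes 15 days.

15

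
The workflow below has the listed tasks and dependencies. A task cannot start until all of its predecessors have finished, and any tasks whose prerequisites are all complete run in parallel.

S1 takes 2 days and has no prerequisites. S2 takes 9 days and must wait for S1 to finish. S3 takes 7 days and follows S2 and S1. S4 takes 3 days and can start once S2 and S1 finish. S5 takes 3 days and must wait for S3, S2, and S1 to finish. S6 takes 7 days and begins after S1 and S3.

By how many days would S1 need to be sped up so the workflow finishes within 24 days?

Current finish: 25 days; target: 24.
S1 is on every critical path, so each day cut from S1 cuts the finish by one (this holds down to a finish of 24).
Need 25 − 24 = 1 day off S1 → S1 becomes 1 day, finish becomes 24.

1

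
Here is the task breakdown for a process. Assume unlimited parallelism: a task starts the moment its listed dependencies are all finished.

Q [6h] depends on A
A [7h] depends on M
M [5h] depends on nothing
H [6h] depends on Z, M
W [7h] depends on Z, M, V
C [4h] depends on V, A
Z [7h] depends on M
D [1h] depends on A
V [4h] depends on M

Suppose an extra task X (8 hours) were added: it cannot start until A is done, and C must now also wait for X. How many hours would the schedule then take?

Originally the schedule takes 19 hours.
With X inserted, C now waits for max(V, A, X).
New critical path: M→A→X→C = 5+7+8+4 = 24 ⇒ 24 hours.

24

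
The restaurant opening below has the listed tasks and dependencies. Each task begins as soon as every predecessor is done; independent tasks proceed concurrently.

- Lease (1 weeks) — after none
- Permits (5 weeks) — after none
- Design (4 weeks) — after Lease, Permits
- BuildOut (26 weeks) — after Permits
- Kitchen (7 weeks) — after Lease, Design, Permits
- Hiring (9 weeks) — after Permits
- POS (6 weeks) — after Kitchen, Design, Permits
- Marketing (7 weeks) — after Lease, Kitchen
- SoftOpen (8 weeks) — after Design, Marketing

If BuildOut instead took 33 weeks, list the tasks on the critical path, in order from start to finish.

Permits, BuildOut

The binding path is Permits→BuildOut = 5+26 = 31; finish at 31 weeks.
BuildOut lies on that path, so at 33 weeks the path becomes 38 weeks.
The critical path is still Permits→BuildOut; finish is now 38 weeks.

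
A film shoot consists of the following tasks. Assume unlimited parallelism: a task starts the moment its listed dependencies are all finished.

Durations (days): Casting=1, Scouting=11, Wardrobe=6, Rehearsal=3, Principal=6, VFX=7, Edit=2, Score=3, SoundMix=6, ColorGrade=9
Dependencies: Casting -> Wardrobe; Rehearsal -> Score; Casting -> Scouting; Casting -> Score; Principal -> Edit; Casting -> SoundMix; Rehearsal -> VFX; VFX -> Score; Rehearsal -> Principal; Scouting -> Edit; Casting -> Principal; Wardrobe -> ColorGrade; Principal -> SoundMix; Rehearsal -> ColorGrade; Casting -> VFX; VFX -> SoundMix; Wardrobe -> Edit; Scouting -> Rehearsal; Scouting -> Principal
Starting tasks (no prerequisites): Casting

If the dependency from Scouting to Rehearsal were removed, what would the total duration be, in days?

With the dependency in place, Casting→Scouting→Rehearsal→VFX→SoundMix = 1+11+3+7+6 = 28 sets the finish at 28 days.
Without Scouting→Rehearsal, Rehearsal's earliest start moves from 12 to 0.
The longest chain is now Casting→Scouting→Principal→SoundMix = 1+11+6+6 = 24, so the project takes 24 days.

24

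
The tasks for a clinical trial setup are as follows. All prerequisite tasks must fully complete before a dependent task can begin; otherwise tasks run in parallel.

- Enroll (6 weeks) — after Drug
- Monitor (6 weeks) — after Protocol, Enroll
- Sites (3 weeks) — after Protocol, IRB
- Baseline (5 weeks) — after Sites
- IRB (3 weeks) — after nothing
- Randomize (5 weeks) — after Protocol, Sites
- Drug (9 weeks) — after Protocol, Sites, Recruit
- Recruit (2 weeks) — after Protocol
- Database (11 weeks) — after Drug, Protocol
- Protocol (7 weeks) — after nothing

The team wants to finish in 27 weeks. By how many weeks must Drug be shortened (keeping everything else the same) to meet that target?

4

Current finish: 31 weeks; target: 27.
Drug is on every critical path, so each week cut from Drug cuts the finish by one (this holds down to a finish of 23).
Need 31 − 27 = 4 weeks off Drug → Drug becomes 5 weeks, finish becomes 27.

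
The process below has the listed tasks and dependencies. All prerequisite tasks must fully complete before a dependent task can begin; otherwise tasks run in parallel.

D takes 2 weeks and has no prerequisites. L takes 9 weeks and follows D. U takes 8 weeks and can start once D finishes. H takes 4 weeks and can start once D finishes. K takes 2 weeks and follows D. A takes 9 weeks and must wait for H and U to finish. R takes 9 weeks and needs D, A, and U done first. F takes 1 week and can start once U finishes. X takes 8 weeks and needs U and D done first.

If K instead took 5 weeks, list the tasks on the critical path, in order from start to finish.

D, U, A, R

The binding path is D→U→A→R = 2+8+9+9 = 28; finish at 28 weeks.
The longest path through K is only 4 weeks, so K has float 24.
The critical path is still D→U→A→R; finish is now 28 weeks.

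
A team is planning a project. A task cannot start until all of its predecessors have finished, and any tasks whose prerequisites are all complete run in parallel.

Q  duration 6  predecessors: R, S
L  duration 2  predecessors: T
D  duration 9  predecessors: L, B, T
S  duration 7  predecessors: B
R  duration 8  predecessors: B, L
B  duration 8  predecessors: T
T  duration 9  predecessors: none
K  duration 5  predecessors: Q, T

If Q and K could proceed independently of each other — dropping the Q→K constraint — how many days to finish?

Before: longest chain T→B→R→Q→K = 9+8+8+6+5 = 36, finish 36.
Without Q→K, K's earliest start moves from 31 to 9.
The longest chain is now T→B→R→Q = 9+8+8+6 = 31, so the job takes 31 days.

31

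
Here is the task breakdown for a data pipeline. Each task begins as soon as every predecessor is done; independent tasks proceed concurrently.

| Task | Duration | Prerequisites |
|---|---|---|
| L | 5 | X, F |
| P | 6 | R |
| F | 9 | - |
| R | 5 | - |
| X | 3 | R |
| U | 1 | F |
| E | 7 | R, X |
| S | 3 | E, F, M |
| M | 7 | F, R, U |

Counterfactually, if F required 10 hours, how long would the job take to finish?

Baseline: F→U→M→S = 9+1+7+3 = 20 → 20 hours.
F is on the critical path; changing it to 10 makes that path 21 hours.
That remains the longest chain; total 21 hours.

21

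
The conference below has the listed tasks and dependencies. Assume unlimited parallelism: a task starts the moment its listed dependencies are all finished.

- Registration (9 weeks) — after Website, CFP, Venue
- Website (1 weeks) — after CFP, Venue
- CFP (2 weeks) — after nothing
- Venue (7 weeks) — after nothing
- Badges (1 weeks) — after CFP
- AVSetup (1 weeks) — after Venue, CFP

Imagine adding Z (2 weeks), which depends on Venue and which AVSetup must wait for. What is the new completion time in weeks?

Originally the schedule takes 17 weeks.
With Z inserted, AVSetup now waits for max(Venue, CFP, Z).
New critical path: Venue→Website→Registration = 7+1+9 = 17 ⇒ 17 weeks.

17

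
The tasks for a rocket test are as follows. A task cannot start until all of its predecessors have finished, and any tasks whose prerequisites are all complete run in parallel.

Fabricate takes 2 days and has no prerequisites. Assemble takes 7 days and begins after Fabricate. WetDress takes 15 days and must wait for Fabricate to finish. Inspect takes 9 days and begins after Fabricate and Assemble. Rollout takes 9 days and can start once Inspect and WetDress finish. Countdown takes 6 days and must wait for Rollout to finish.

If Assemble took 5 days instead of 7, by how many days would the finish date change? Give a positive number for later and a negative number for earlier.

The binding path is Fabricate→Assemble→Inspect→Rollout→Countdown = 2+7+9+9+6 = 33; finish at 33 days.
Assemble lies on that path, so at 5 days the path becomes 31 days.
Now Fabricate→WetDress→Rollout→Countdown = 2+15+9+6 = 32 is longest, so the finish becomes 32 days.
Change in finish: 32 − 33 = -1 days.

-1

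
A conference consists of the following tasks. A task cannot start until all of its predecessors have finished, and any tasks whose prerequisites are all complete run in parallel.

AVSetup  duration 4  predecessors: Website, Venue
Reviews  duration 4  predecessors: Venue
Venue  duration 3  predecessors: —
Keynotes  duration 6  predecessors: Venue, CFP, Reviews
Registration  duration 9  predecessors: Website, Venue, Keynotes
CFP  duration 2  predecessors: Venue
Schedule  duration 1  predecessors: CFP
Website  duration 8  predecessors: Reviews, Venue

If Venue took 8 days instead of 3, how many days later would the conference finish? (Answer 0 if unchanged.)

5

Baseline: Venue→Reviews→Website→Registration = 3+4+8+9 = 24 → 24 days.
Since Venue is critical, the +5 change carries straight to that chain (now 29 days).
The critical path is still Venue→Reviews→Website→Registration; finish is now 29 days.
Change in finish: 29 − 24 = +5 days.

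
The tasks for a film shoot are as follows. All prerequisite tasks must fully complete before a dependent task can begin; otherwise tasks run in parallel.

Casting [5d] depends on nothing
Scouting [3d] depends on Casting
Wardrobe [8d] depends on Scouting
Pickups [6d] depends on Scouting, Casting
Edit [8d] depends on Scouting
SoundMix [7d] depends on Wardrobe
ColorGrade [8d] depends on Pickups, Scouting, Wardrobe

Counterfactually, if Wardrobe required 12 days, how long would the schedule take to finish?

Actual critical path: Casting→Scouting→Wardrobe→ColorGrade = 5+3+8+8 = 24 ⇒ 24 days.
Wardrobe lies on that path, so at 12 days the path becomes 28 days.
That remains the longest chain; total 28 days.

28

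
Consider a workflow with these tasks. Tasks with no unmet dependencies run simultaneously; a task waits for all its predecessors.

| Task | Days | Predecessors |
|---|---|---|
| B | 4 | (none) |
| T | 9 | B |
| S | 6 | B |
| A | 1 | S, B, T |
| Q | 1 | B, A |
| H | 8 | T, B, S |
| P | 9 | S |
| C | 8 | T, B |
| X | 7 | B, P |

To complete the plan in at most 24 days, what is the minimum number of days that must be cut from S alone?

2

Current finish: 26 days; target: 24.
S is on every critical path, so each day cut from S cuts the finish by one (this holds down to a finish of 21).
Need 26 − 24 = 2 days off S → S becomes 4 days, finish becomes 24.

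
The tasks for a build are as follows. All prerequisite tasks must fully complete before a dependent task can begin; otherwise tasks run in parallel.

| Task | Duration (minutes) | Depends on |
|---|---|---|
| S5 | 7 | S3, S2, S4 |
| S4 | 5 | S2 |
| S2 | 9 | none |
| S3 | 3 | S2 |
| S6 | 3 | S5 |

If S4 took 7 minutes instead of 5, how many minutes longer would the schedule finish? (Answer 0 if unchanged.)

2

As given, the longest chain is S2→S4→S5→S6 = 9+5+7+3 = 24, so the finish is 24 minutes.
Since S4 is critical, the +2 change carries straight to that chain (now 26 minutes).
No other chain overtakes it, so the finish is 26 minutes.
Change in finish: 26 − 24 = +2 minutes.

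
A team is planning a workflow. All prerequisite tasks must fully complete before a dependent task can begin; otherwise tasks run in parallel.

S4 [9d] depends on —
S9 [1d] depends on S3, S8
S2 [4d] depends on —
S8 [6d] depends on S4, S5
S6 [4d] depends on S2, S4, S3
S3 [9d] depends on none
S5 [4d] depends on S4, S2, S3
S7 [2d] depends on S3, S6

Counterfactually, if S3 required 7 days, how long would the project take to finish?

20

Baseline: S3→S5→S8→S9 = 9+4+6+1 = 20 → 20 days.
Since S3 is critical, the -2 change carries straight to that chain (now 18 days).
The binding chain switches to S4→S5→S8→S9 = 9+4+6+1 = 20; finish 20 days.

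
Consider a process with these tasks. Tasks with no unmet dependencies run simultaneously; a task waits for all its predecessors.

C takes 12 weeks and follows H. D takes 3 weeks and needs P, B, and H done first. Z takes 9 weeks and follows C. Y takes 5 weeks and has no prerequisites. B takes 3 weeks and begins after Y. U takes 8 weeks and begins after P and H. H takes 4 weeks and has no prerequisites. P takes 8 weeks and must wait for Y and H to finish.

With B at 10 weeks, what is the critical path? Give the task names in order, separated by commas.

The binding path is H→C→Z = 4+12+9 = 25; finish at 25 weeks.
B has 14 weeks of float (longest path through it is 11).
No other chain overtakes it, so the finish is 25 weeks.

H, C, Z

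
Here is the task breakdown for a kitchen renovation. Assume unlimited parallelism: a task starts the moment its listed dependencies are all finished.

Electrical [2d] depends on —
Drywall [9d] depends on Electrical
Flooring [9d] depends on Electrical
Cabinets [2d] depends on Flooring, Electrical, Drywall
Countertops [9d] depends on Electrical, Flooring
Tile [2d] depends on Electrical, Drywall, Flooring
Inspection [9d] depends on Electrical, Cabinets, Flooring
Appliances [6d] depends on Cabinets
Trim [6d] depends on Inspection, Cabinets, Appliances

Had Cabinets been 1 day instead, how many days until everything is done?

As given, the longest chain is Electrical→Drywall→Cabinets→Inspection→Trim = 2+9+2+9+6 = 28, so the finish is 28 days.
Cabinets is on the critical path; changing it to 1 makes that path 27 days.
That remains the longest chain; total 27 days.

27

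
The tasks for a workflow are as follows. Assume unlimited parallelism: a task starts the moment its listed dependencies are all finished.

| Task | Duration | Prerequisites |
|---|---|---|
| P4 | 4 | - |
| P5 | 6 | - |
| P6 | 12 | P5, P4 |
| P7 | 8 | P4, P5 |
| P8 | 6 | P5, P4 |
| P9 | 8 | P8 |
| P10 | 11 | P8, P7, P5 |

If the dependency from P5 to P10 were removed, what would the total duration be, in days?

25

Before: longest chain P5→P7→P10 = 6+8+11 = 25, finish 25.
Dropping P5→P10 doesn't change P10's earliest start (14); another predecessor still binds.
New critical path: P5→P7→P10 = 6+8+11 = 25 ⇒ 25 days.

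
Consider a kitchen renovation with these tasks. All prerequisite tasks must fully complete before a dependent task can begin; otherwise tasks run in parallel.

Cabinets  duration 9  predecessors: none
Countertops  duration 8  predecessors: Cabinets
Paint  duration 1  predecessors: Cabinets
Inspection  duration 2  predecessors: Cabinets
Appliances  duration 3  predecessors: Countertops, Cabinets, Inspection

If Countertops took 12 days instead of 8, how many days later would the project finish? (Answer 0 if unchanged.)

4

Critical path before the change: Cabinets→Countertops→Appliances = 9+8+3 = 20 giving 20 days.
Countertops is on the critical path; changing it to 12 makes that path 24 days.
The critical path is still Cabinets→Countertops→Appliances; finish is now 24 days.
Change in finish: 24 − 20 = +4 days.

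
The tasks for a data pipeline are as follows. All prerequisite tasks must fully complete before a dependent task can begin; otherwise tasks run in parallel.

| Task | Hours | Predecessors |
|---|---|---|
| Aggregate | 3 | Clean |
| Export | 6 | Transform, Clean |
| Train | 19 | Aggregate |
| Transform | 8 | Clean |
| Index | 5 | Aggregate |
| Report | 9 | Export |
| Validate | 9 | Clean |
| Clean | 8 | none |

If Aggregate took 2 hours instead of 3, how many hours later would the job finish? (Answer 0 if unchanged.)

Critical path before the change: Clean→Transform→Export→Report = 8+8+6+9 = 31 giving 31 hours.
The longest path through Aggregate is only 30 hours, so Aggregate has float 1.
No other chain overtakes it, so the finish is 31 hours.
Change in finish: 31 − 31 = +0 hours.

0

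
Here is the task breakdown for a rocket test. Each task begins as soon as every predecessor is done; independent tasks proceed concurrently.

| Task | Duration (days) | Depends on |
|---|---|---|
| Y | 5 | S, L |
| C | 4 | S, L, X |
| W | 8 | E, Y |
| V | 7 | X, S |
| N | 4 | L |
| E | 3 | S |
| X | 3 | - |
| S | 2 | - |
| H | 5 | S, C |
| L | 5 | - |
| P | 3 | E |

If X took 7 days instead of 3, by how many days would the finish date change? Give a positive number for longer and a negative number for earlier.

0

As given, the longest chain is L→Y→W = 5+5+8 = 18, so the finish is 18 days.
The longest path through X is only 12 days, so X has float 6.
No other chain overtakes it, so the finish is 18 days.
Change in finish: 18 − 18 = +0 days.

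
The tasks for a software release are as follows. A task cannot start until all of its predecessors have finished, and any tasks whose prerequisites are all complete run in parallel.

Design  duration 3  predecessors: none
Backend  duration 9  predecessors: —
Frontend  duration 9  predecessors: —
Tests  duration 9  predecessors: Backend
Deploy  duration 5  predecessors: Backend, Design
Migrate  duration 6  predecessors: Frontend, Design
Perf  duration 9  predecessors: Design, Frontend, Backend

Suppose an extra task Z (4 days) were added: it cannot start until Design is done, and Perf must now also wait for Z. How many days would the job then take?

Originally the job takes 18 days.
With Z inserted, Perf now waits for max(Design, Frontend, Backend, Z).
New critical path: Backend→Tests = 9+9 = 18 ⇒ 18 days.

18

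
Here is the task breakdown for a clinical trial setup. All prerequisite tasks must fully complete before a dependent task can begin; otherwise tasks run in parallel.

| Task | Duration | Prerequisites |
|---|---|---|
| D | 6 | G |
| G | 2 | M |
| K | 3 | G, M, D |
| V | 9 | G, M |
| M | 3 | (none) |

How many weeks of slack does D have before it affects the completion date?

M→G→D→K = 3+2+6+3 = 14 sets the makespan at 14 weeks.
D finishes as early as 11 and must finish by 11.
So D can slip 11 − 11 = 0 weeks.

0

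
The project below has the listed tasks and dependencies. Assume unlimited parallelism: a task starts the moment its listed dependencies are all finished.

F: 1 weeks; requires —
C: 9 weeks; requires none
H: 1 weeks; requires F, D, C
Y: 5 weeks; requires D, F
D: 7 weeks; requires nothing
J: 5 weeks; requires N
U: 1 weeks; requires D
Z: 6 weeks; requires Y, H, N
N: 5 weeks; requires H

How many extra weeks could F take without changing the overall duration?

8

Critical path: C→H→N→Z = 9+1+5+6 = 21, so the finish is 21 weeks.
The longest chain containing F totals 13 weeks.
So F can slip 9 − 1 = 8 weeks.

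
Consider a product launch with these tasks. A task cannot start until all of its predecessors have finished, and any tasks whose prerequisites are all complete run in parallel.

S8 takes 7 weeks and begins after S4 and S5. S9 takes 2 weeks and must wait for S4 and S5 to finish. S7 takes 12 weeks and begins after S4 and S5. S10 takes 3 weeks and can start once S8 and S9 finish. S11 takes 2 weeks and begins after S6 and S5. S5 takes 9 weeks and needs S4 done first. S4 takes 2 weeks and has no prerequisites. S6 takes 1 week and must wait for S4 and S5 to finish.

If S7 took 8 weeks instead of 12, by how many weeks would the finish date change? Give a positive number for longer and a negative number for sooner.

-2

Critical path before the change: S4→S5→S7 = 2+9+12 = 23 giving 23 weeks.
Since S7 is critical, the -4 change carries straight to that chain (now 19 weeks).
New critical path: S4→S5→S8→S10 = 2+9+7+3 = 21 ⇒ 21 weeks.
Change in finish: 21 − 23 = -2 weeks.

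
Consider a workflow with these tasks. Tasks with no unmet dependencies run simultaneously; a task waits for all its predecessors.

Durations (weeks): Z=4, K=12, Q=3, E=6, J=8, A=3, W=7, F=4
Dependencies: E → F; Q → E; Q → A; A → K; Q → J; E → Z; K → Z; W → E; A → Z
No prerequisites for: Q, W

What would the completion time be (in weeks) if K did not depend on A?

17

With the dependency in place, Q→A→K→Z = 3+3+12+4 = 22 sets the finish at 22 weeks.
Without A→K, K's earliest start moves from 6 to 0.
New critical path: W→E→F = 7+6+4 = 17 ⇒ 17 weeks.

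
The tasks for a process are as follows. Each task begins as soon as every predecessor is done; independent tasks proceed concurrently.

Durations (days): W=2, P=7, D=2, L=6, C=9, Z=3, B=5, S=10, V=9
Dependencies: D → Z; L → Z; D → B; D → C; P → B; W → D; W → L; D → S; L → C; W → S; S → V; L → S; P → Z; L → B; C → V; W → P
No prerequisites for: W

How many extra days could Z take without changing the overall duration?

Critical path: W→L→S→V = 2+6+10+9 = 27, so the finish is 27 days.
Z finishes as early as 12 and must finish by 27.
So Z can slip 27 − 12 = 15 days.

15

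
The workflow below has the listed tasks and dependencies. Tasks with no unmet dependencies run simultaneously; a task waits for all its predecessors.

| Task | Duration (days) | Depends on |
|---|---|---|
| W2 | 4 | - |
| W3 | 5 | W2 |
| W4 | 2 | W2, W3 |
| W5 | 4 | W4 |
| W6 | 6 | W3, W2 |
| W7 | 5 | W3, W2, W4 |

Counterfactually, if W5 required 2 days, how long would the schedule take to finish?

16

Baseline: W2→W3→W4→W7 = 4+5+2+5 = 16 → 16 days.
W5 is off the critical path — its longest chain is 15 days, giving 1 of slack.
That remains the longest chain; total 16 days.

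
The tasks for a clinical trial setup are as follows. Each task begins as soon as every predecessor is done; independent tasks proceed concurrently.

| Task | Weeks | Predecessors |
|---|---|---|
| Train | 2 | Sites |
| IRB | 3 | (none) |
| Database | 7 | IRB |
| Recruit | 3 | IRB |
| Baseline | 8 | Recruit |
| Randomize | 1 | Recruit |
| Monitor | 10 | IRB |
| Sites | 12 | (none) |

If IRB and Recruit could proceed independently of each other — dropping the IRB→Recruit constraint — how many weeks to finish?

14

Before: longest chain IRB→Recruit→Baseline = 3+3+8 = 14, finish 14.
Without IRB→Recruit, Recruit's earliest start moves from 3 to 0.
After: Sites→Train = 12+2 = 14 → 14 weeks.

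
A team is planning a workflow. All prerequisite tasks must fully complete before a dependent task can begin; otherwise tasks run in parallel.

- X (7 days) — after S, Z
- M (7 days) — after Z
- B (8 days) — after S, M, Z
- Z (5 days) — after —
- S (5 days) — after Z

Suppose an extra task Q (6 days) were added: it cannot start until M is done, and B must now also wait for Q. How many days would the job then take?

26

Originally the job takes 20 days.
With Q inserted, B now waits for max(S, M, Z, Q).
New critical path: Z→M→Q→B = 5+7+6+8 = 26 ⇒ 26 days.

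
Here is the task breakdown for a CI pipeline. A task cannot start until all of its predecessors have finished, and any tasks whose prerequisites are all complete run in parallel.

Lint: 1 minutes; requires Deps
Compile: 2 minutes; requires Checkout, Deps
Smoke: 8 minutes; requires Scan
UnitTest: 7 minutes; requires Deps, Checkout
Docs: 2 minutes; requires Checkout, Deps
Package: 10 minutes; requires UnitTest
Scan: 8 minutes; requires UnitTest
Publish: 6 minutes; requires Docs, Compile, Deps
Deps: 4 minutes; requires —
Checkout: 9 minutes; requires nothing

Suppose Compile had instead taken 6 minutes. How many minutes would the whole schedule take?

32

Critical path before the change: Checkout→UnitTest→Scan→Smoke = 9+7+8+8 = 32 giving 32 minutes.
The longest path through Compile is only 17 minutes, so Compile has float 15.
That remains the longest chain; total 32 minutes.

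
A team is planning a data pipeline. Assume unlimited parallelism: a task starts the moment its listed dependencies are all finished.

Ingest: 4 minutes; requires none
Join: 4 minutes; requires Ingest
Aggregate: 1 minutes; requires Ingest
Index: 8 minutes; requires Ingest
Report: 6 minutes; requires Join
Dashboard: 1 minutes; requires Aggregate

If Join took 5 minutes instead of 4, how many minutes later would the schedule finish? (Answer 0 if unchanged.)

Actual critical path: Ingest→Join→Report = 4+4+6 = 14 ⇒ 14 minutes.
Join lies on that path, so at 5 minutes the path becomes 15 minutes.
The critical path is still Ingest→Join→Report; finish is now 15 minutes.
Change in finish: 15 − 14 = +1 minutes.

1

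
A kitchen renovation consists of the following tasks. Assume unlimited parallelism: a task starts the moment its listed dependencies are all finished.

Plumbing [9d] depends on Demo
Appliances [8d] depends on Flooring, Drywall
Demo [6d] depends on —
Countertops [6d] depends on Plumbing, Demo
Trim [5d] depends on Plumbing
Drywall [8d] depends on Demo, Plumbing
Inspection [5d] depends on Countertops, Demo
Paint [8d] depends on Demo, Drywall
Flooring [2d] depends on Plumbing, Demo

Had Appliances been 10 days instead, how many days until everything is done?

33

The binding path is Demo→Plumbing→Drywall→Appliances = 6+9+8+8 = 31; finish at 31 days.
Appliances lies on that path, so at 10 days the path becomes 33 days.
That remains the longest chain; total 33 days.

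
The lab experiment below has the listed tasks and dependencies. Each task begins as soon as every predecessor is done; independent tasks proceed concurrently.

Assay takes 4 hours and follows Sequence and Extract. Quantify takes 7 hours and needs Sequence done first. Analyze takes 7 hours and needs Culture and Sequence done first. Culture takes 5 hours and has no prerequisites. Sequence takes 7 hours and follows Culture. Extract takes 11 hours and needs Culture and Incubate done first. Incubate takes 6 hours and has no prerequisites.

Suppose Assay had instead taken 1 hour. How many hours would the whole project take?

19

Critical path before the change: Incubate→Extract→Assay = 6+11+4 = 21 giving 21 hours.
Assay is on the critical path; changing it to 1 makes that path 18 hours.
New critical path: Culture→Sequence→Analyze = 5+7+7 = 19 ⇒ 19 hours.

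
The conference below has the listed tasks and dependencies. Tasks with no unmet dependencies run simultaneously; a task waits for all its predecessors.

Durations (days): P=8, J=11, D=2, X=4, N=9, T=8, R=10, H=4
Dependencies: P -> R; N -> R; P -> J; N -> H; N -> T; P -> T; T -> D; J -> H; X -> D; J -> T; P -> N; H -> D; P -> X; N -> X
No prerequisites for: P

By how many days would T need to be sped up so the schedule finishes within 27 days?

2

Current finish: 29 days; target: 27.
T is on every critical path, so each day cut from T cuts the finish by one (this holds down to a finish of 27).
Need 29 − 27 = 2 days off T → T becomes 6 days, finish becomes 27.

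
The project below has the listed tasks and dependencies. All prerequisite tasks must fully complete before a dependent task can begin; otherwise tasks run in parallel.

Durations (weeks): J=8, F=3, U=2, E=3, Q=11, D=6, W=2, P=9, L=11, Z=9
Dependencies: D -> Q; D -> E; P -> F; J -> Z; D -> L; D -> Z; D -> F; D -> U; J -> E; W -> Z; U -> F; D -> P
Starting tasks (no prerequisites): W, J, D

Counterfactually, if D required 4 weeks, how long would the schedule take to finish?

Baseline: D→P→F = 6+9+3 = 18 → 18 weeks.
D lies on that path, so at 4 weeks the path becomes 16 weeks.
New critical path: J→Z = 8+9 = 17 ⇒ 17 weeks.

17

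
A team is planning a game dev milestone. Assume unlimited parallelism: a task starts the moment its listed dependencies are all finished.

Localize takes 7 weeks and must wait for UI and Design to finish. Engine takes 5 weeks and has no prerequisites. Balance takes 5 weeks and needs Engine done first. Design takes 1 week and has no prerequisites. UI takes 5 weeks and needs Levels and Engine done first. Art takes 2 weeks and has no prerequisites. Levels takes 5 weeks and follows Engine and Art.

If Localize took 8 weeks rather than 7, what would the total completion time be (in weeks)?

Baseline: Engine→Levels→UI→Localize = 5+5+5+7 = 22 → 22 weeks.
Localize is on the critical path; changing it to 8 makes that path 23 weeks.
No other chain overtakes it, so the finish is 23 weeks.

23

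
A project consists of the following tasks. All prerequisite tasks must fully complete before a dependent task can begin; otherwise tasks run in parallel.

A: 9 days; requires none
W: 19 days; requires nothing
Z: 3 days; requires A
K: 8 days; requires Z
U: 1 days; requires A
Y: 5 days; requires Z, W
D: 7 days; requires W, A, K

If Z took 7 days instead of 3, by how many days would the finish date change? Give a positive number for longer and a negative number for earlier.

4

Critical path before the change: A→Z→K→D = 9+3+8+7 = 27 giving 27 days.
Z is on the critical path; changing it to 7 makes that path 31 days.
The critical path is still A→Z→K→D; finish is now 31 days.
Change in finish: 31 − 27 = +4 days.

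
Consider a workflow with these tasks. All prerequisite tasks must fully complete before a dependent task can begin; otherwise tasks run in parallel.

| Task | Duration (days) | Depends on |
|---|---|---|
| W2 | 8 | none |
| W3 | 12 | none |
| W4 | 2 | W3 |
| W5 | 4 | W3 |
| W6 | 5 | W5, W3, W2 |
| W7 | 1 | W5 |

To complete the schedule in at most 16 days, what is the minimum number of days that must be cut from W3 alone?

5

Current finish: 21 days; target: 16.
W3 is on every critical path, so each day cut from W3 cuts the finish by one (this holds down to a finish of 13).
Need 21 − 16 = 5 days off W3 → W3 becomes 7 days, finish becomes 16.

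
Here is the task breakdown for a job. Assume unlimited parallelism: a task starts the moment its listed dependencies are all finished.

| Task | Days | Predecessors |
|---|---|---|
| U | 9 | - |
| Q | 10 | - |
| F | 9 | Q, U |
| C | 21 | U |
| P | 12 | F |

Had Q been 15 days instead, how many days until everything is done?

36

Baseline: Q→F→P = 10+9+12 = 31 → 31 days.
Since Q is critical, the +5 change carries straight to that chain (now 36 days).
The critical path is still Q→F→P; finish is now 36 days.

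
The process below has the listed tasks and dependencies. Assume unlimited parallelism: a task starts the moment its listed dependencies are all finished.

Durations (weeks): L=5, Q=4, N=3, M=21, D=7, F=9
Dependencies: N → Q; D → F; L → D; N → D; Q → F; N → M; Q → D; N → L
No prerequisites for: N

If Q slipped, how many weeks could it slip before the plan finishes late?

N→L→D→F = 3+5+7+9 = 24 sets the makespan at 24 weeks.
The longest chain containing Q totals 23 weeks.
Slack of Q = 4 − 3 = 1 week.

1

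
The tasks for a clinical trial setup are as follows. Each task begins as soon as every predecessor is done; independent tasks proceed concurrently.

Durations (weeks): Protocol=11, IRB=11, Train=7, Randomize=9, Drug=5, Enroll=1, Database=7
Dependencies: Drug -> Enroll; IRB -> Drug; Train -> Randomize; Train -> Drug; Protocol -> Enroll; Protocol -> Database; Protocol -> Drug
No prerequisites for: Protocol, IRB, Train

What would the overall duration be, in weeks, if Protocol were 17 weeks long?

24

The binding path is Protocol→Database = 11+7 = 18; finish at 18 weeks.
Since Protocol is critical, the +6 change carries straight to that chain (now 24 weeks).
No other chain overtakes it, so the finish is 24 weeks.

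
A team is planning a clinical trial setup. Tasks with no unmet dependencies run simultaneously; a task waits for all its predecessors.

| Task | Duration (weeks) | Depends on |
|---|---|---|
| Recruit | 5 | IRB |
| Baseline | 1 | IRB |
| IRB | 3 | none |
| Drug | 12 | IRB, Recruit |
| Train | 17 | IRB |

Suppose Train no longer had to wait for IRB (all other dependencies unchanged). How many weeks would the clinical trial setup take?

20

Before: longest chain IRB→Recruit→Drug = 3+5+12 = 20, finish 20.
Without IRB→Train, Train's earliest start moves from 3 to 0.
After: IRB→Recruit→Drug = 3+5+12 = 20 → 20 weeks.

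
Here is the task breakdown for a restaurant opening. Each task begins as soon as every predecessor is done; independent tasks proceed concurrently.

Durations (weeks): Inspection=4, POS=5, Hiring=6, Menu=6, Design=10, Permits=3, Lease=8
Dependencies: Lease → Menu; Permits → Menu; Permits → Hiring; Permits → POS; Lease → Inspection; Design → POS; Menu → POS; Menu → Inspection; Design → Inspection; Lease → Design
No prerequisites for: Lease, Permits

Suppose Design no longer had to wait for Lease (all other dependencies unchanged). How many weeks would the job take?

With the dependency in place, Lease→Design→POS = 8+10+5 = 23 sets the finish at 23 weeks.
Without Lease→Design, Design's earliest start moves from 8 to 0.
The longest chain is now Lease→Menu→POS = 8+6+5 = 19, so the job takes 19 weeks.

19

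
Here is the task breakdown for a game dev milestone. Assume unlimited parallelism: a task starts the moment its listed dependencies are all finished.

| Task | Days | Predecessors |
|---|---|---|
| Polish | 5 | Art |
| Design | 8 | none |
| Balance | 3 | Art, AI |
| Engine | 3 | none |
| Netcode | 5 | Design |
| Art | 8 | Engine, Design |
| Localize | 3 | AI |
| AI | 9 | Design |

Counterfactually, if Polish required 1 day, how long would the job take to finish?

Baseline: Design→Art→Polish = 8+8+5 = 21 → 21 days.
Polish is on the critical path; changing it to 1 makes that path 17 days.
Now Design→AI→Balance = 8+9+3 = 20 is longest, so the finish becomes 20 days.

20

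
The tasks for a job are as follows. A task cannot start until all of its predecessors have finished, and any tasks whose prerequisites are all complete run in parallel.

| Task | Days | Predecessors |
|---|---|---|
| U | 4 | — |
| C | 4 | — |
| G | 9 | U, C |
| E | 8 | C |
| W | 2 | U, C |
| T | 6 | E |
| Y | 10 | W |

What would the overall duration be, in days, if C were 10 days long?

The binding path is C→E→T = 4+8+6 = 18; finish at 18 days.
C lies on that path, so at 10 days the path becomes 24 days.
That remains the longest chain; total 24 days.

24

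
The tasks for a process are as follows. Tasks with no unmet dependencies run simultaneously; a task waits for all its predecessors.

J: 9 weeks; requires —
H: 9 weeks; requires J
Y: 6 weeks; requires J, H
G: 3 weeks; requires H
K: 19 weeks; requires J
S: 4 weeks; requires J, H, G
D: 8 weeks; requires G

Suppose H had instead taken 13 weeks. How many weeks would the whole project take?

Baseline: J→H→G→D = 9+9+3+8 = 29 → 29 weeks.
Since H is critical, the +4 change carries straight to that chain (now 33 weeks).
That remains the longest chain; total 33 weeks.

33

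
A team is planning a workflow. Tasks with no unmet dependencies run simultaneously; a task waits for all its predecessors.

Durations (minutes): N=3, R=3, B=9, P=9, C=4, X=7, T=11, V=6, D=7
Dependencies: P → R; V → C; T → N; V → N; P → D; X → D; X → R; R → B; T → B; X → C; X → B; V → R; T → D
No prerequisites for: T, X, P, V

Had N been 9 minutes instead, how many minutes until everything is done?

21

Actual critical path: P→R→B = 9+3+9 = 21 ⇒ 21 minutes.
N has 7 minutes of float (longest path through it is 14).
No other chain overtakes it, so the finish is 21 minutes.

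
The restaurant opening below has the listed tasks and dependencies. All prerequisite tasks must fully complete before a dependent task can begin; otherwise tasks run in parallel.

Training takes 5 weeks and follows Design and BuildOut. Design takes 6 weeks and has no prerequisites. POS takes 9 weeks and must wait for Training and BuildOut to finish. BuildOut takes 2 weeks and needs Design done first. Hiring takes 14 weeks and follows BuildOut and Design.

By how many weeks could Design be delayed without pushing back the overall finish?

Critical path: Design→BuildOut→Hiring = 6+2+14 = 22, so the finish is 22 weeks.
Longest path through Design: 22 weeks (earliest finish 6, latest finish 6).
Float = 22 − 22 = 0.

0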